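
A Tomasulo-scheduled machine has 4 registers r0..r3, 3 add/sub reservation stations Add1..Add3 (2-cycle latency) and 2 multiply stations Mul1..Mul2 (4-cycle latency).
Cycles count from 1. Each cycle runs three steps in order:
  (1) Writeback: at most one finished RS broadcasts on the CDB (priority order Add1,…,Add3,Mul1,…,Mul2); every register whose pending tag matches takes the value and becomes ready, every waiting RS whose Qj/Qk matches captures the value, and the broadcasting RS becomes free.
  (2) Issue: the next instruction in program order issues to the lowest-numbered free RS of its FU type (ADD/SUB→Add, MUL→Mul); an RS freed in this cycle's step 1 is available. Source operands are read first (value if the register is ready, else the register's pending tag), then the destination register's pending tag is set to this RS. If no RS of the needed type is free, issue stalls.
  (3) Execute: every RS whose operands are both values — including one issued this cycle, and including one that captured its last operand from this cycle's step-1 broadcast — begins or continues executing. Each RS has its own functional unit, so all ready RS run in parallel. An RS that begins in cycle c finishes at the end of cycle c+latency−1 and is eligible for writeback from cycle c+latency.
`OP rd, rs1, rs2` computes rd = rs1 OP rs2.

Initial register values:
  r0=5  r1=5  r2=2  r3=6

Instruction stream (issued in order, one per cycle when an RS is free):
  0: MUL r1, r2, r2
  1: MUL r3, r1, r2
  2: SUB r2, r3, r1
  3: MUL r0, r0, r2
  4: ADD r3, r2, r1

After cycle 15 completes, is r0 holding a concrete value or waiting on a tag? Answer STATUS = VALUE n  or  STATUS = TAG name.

cycle 1: issue MUL r1<-Mul1 // r0:5,r1:Mul1,r2:2,r3:6
cycle 2: issue MUL r3<-Mul2 // r0:5,r1:Mul1,r2:2,r3:Mul2
cycle 3: issue SUB r2<-Add1 // r0:5,r1:Mul1,r2:Add1,r3:Mul2
cycle 4: stall // r0:5,r1:Mul1,r2:Add1,r3:Mul2
cycle 5: CDB Mul1=4; issue MUL r0<-Mul1 // r0:Mul1,r1:4,r2:Add1,r3:Mul2
cycle 6: issue ADD r3<-Add2 // r0:Mul1,r1:4,r2:Add1,r3:Add2
cycle 7: - // r0:Mul1,r1:4,r2:Add1,r3:Add2
cycle 8: - // r0:Mul1,r1:4,r2:Add1,r3:Add2
cycle 9: CDB Mul2=8 // r0:Mul1,r1:4,r2:Add1,r3:Add2
cycle 10: - // r0:Mul1,r1:4,r2:Add1,r3:Add2
cycle 11: CDB Add1=4 // r0:Mul1,r1:4,r2:4,r3:Add2
cycle 12: - // r0:Mul1,r1:4,r2:4,r3:Add2
cycle 13: CDB Add2=8 // r0:Mul1,r1:4,r2:4,r3:8
cycle 14: - // r0:Mul1,r1:4,r2:4,r3:8
cycle 15: CDB Mul1=20 // r0:20,r1:4,r2:4,r3:8

STATUS = VALUE 20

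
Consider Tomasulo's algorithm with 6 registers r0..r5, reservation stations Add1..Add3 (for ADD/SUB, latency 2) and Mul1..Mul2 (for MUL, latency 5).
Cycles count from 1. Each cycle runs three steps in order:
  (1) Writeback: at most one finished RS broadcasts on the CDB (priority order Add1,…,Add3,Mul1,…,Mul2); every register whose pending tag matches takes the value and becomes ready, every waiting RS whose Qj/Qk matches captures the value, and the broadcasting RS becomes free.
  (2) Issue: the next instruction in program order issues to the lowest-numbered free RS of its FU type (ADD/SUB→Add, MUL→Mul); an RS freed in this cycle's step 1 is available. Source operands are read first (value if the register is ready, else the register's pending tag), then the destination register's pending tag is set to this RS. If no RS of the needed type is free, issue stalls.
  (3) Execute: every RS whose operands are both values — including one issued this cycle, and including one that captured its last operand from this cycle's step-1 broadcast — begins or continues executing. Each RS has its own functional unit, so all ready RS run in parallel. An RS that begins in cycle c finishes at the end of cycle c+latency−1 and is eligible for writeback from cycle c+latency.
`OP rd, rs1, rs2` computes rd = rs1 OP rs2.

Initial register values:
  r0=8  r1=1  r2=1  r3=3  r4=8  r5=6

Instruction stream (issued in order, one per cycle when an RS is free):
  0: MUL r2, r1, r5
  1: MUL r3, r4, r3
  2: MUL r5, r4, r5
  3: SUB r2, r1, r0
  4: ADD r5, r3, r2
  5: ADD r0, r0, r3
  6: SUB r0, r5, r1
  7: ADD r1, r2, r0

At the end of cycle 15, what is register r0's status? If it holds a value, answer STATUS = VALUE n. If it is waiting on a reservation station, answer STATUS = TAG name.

STATUS = VALUE 16

  c1: issue MUL r2<-Mul1  regs: r0:8,r1:1,r2:Mul1,r3:3,r4:8,r5:6
  c2: issue MUL r3<-Mul2  regs: r0:8,r1:1,r2:Mul1,r3:Mul2,r4:8,r5:6
  c3: stall  regs: r0:8,r1:1,r2:Mul1,r3:Mul2,r4:8,r5:6
  c4: stall  regs: r0:8,r1:1,r2:Mul1,r3:Mul2,r4:8,r5:6
  c5: stall  regs: r0:8,r1:1,r2:Mul1,r3:Mul2,r4:8,r5:6
  c6: CDB Mul1=6; issue MUL r5<-Mul1  regs: r0:8,r1:1,r2:6,r3:Mul2,r4:8,r5:Mul1
  c7: CDB Mul2=24; issue SUB r2<-Add1  regs: r0:8,r1:1,r2:Add1,r3:24,r4:8,r5:Mul1
  c8: issue ADD r5<-Add2  regs: r0:8,r1:1,r2:Add1,r3:24,r4:8,r5:Add2
  c9: CDB Add1=-7; issue ADD r0<-Add1  regs: r0:Add1,r1:1,r2:-7,r3:24,r4:8,r5:Add2
  c10: issue SUB r0<-Add3  regs: r0:Add3,r1:1,r2:-7,r3:24,r4:8,r5:Add2
  c11: CDB Add1=32; issue ADD r1<-Add1  regs: r0:Add3,r1:Add1,r2:-7,r3:24,r4:8,r5:Add2
  c12: CDB Add2=17  regs: r0:Add3,r1:Add1,r2:-7,r3:24,r4:8,r5:17
  c13: CDB Mul1=48  regs: r0:Add3,r1:Add1,r2:-7,r3:24,r4:8,r5:17
  c14: CDB Add3=16  regs: r0:16,r1:Add1,r2:-7,r3:24,r4:8,r5:17
  c15: -  regs: r0:16,r1:Add1,r2:-7,r3:24,r4:8,r5:17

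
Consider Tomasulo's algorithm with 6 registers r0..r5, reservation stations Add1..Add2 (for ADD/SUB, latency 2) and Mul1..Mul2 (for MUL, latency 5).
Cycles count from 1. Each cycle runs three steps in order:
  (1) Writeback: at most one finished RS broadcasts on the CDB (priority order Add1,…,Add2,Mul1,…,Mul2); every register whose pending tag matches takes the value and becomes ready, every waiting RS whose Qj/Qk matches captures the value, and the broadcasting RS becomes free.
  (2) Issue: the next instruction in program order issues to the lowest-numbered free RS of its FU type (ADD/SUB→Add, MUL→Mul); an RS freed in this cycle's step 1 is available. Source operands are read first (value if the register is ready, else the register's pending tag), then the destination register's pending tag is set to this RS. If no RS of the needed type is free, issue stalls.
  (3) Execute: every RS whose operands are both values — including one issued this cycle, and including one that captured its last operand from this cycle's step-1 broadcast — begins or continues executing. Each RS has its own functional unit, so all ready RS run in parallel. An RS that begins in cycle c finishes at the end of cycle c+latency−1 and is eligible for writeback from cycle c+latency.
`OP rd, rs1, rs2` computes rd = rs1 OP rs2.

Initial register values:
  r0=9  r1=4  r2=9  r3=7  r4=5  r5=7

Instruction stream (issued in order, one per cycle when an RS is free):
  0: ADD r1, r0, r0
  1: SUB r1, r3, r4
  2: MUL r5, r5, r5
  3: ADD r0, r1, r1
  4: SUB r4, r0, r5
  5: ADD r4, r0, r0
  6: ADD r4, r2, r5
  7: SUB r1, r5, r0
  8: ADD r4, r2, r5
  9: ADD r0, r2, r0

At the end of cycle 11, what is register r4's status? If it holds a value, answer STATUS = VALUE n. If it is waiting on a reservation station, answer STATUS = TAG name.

c1: issue ADD r1<-Add1 | r0:9,r1:Add1,r2:9,r3:7,r4:5,r5:7
c2: issue SUB r1<-Add2 | r0:9,r1:Add2,r2:9,r3:7,r4:5,r5:7
c3: CDB Add1=18; issue MUL r5<-Mul1 | r0:9,r1:Add2,r2:9,r3:7,r4:5,r5:Mul1
c4: CDB Add2=2; issue ADD r0<-Add1 | r0:Add1,r1:2,r2:9,r3:7,r4:5,r5:Mul1
c5: issue SUB r4<-Add2 | r0:Add1,r1:2,r2:9,r3:7,r4:Add2,r5:Mul1
c6: CDB Add1=4; issue ADD r4<-Add1 | r0:4,r1:2,r2:9,r3:7,r4:Add1,r5:Mul1
c7: stall | r0:4,r1:2,r2:9,r3:7,r4:Add1,r5:Mul1
c8: CDB Add1=8; issue ADD r4<-Add1 | r0:4,r1:2,r2:9,r3:7,r4:Add1,r5:Mul1
c9: CDB Mul1=49; stall | r0:4,r1:2,r2:9,r3:7,r4:Add1,r5:49
c10: stall | r0:4,r1:2,r2:9,r3:7,r4:Add1,r5:49
c11: CDB Add1=58; issue SUB r1<-Add1 | r0:4,r1:Add1,r2:9,r3:7,r4:58,r5:49

STATUS = VALUE 58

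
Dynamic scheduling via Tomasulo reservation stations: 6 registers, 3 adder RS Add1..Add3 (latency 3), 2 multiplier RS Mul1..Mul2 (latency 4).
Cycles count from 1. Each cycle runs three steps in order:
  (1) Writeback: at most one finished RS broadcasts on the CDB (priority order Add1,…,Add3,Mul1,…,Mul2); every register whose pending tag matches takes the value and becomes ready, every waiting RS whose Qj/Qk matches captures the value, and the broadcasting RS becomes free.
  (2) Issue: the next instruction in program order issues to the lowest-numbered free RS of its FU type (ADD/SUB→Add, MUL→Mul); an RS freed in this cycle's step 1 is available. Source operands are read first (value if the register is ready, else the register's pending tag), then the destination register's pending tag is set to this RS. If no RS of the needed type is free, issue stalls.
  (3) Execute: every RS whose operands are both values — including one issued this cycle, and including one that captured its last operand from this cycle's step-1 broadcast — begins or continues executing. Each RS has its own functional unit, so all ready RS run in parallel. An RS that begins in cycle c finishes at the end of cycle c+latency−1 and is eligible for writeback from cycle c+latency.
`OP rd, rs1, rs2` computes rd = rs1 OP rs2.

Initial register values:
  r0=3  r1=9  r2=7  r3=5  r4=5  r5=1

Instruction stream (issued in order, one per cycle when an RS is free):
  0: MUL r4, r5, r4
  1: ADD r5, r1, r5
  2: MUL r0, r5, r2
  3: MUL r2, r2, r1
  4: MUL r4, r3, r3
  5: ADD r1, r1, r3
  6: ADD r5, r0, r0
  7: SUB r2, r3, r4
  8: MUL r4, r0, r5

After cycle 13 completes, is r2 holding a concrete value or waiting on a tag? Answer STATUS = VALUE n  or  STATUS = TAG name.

  c1: issue MUL r4<-Mul1  regs: r0:3,r1:9,r2:7,r3:5,r4:Mul1,r5:1
  c2: issue ADD r5<-Add1  regs: r0:3,r1:9,r2:7,r3:5,r4:Mul1,r5:Add1
  c3: issue MUL r0<-Mul2  regs: r0:Mul2,r1:9,r2:7,r3:5,r4:Mul1,r5:Add1
  c4: stall  regs: r0:Mul2,r1:9,r2:7,r3:5,r4:Mul1,r5:Add1
  c5: CDB Add1=10; stall  regs: r0:Mul2,r1:9,r2:7,r3:5,r4:Mul1,r5:10
  c6: CDB Mul1=5; issue MUL r2<-Mul1  regs: r0:Mul2,r1:9,r2:Mul1,r3:5,r4:5,r5:10
  c7: stall  regs: r0:Mul2,r1:9,r2:Mul1,r3:5,r4:5,r5:10
  c8: stall  regs: r0:Mul2,r1:9,r2:Mul1,r3:5,r4:5,r5:10
  c9: CDB Mul2=70; issue MUL r4<-Mul2  regs: r0:70,r1:9,r2:Mul1,r3:5,r4:Mul2,r5:10
  c10: CDB Mul1=63; issue ADD r1<-Add1  regs: r0:70,r1:Add1,r2:63,r3:5,r4:Mul2,r5:10
  c11: issue ADD r5<-Add2  regs: r0:70,r1:Add1,r2:63,r3:5,r4:Mul2,r5:Add2
  c12: issue SUB r2<-Add3  regs: r0:70,r1:Add1,r2:Add3,r3:5,r4:Mul2,r5:Add2
  c13: CDB Add1=14; issue MUL r4<-Mul1  regs: r0:70,r1:14,r2:Add3,r3:5,r4:Mul1,r5:Add2

STATUS = TAG Add3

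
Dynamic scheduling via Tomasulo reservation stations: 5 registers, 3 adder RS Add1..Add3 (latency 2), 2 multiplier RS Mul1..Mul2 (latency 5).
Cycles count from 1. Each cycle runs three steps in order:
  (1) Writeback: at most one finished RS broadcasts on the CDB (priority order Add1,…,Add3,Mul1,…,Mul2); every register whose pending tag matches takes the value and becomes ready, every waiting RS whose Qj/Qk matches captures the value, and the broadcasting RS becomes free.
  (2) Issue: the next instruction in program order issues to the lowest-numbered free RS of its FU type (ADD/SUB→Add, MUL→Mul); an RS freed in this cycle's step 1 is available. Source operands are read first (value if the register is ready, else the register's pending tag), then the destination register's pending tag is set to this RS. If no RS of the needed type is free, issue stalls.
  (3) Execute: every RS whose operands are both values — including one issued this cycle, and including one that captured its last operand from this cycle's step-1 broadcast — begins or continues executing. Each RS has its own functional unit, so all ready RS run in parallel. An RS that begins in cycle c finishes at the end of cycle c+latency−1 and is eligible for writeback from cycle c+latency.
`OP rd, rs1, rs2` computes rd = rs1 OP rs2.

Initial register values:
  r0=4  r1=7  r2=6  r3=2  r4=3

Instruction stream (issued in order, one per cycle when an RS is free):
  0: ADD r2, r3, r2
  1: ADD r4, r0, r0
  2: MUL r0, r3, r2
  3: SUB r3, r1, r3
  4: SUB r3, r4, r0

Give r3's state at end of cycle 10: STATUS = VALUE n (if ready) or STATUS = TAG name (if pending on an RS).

STATUS = VALUE -8

cycle 1: issue ADD r2<-Add1 // r0:4,r1:7,r2:Add1,r3:2,r4:3
cycle 2: issue ADD r4<-Add2 // r0:4,r1:7,r2:Add1,r3:2,r4:Add2
cycle 3: CDB Add1=8; issue MUL r0<-Mul1 // r0:Mul1,r1:7,r2:8,r3:2,r4:Add2
cycle 4: CDB Add2=8; issue SUB r3<-Add1 // r0:Mul1,r1:7,r2:8,r3:Add1,r4:8
cycle 5: issue SUB r3<-Add2 // r0:Mul1,r1:7,r2:8,r3:Add2,r4:8
cycle 6: CDB Add1=5 // r0:Mul1,r1:7,r2:8,r3:Add2,r4:8
cycle 7: - // r0:Mul1,r1:7,r2:8,r3:Add2,r4:8
cycle 8: CDB Mul1=16 // r0:16,r1:7,r2:8,r3:Add2,r4:8
cycle 9: - // r0:16,r1:7,r2:8,r3:Add2,r4:8
cycle 10: CDB Add2=-8 // r0:16,r1:7,r2:8,r3:-8,r4:8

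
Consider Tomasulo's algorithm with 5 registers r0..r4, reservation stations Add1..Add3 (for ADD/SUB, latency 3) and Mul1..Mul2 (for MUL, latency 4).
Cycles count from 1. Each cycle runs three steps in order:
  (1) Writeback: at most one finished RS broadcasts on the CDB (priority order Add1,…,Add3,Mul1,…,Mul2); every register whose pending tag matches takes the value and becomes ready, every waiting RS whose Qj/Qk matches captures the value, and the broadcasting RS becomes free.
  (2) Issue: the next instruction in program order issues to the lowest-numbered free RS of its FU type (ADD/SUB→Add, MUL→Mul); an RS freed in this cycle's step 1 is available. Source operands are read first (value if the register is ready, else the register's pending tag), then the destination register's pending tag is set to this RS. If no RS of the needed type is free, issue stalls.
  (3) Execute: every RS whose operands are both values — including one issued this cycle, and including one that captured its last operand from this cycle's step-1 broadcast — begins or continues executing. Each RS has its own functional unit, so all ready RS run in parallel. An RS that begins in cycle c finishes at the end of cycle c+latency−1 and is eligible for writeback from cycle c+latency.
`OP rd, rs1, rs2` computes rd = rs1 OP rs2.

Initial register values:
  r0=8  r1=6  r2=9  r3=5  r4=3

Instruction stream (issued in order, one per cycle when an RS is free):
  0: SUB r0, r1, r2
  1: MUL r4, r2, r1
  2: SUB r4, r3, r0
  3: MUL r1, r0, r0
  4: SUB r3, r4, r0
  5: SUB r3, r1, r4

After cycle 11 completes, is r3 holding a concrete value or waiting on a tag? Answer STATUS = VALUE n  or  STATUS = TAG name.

STATUS = VALUE 1

cycle 1: issue SUB r0<-Add1 // r0:Add1,r1:6,r2:9,r3:5,r4:3
cycle 2: issue MUL r4<-Mul1 // r0:Add1,r1:6,r2:9,r3:5,r4:Mul1
cycle 3: issue SUB r4<-Add2 // r0:Add1,r1:6,r2:9,r3:5,r4:Add2
cycle 4: CDB Add1=-3; issue MUL r1<-Mul2 // r0:-3,r1:Mul2,r2:9,r3:5,r4:Add2
cycle 5: issue SUB r3<-Add1 // r0:-3,r1:Mul2,r2:9,r3:Add1,r4:Add2
cycle 6: CDB Mul1=54; issue SUB r3<-Add3 // r0:-3,r1:Mul2,r2:9,r3:Add3,r4:Add2
cycle 7: CDB Add2=8 // r0:-3,r1:Mul2,r2:9,r3:Add3,r4:8
cycle 8: CDB Mul2=9 // r0:-3,r1:9,r2:9,r3:Add3,r4:8
cycle 9: - // r0:-3,r1:9,r2:9,r3:Add3,r4:8
cycle 10: CDB Add1=11 // r0:-3,r1:9,r2:9,r3:Add3,r4:8
cycle 11: CDB Add3=1 // r0:-3,r1:9,r2:9,r3:1,r4:8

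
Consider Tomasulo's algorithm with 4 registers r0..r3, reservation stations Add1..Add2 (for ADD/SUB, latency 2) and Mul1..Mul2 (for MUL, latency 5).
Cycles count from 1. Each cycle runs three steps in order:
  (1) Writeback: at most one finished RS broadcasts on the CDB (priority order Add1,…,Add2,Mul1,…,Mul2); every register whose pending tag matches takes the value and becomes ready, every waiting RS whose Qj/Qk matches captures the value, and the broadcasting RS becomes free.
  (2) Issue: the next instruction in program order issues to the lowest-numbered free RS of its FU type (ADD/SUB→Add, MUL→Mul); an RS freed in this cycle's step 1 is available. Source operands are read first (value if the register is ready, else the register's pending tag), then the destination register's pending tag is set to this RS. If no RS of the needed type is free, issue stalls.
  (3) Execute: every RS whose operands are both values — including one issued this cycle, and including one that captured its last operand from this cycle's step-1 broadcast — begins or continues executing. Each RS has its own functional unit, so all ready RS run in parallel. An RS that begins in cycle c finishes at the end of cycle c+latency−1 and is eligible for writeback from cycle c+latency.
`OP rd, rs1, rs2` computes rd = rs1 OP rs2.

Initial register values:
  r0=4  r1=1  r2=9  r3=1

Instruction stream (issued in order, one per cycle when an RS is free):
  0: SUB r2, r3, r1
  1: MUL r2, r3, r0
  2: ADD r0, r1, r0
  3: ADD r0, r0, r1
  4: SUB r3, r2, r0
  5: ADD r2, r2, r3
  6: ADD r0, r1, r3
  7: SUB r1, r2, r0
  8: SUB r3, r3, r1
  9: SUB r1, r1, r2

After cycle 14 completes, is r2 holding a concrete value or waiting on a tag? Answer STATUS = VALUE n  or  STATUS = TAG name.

STATUS = VALUE 2

cycle 1: issue SUB r2<-Add1 // r0:4,r1:1,r2:Add1,r3:1
cycle 2: issue MUL r2<-Mul1 // r0:4,r1:1,r2:Mul1,r3:1
cycle 3: CDB Add1=0; issue ADD r0<-Add1 // r0:Add1,r1:1,r2:Mul1,r3:1
cycle 4: issue ADD r0<-Add2 // r0:Add2,r1:1,r2:Mul1,r3:1
cycle 5: CDB Add1=5; issue SUB r3<-Add1 // r0:Add2,r1:1,r2:Mul1,r3:Add1
cycle 6: stall // r0:Add2,r1:1,r2:Mul1,r3:Add1
cycle 7: CDB Add2=6; issue ADD r2<-Add2 // r0:6,r1:1,r2:Add2,r3:Add1
cycle 8: CDB Mul1=4; stall // r0:6,r1:1,r2:Add2,r3:Add1
cycle 9: stall // r0:6,r1:1,r2:Add2,r3:Add1
cycle 10: CDB Add1=-2; issue ADD r0<-Add1 // r0:Add1,r1:1,r2:Add2,r3:-2
cycle 11: stall // r0:Add1,r1:1,r2:Add2,r3:-2
cycle 12: CDB Add1=-1; issue SUB r1<-Add1 // r0:-1,r1:Add1,r2:Add2,r3:-2
cycle 13: CDB Add2=2; issue SUB r3<-Add2 // r0:-1,r1:Add1,r2:2,r3:Add2
cycle 14: stall // r0:-1,r1:Add1,r2:2,r3:Add2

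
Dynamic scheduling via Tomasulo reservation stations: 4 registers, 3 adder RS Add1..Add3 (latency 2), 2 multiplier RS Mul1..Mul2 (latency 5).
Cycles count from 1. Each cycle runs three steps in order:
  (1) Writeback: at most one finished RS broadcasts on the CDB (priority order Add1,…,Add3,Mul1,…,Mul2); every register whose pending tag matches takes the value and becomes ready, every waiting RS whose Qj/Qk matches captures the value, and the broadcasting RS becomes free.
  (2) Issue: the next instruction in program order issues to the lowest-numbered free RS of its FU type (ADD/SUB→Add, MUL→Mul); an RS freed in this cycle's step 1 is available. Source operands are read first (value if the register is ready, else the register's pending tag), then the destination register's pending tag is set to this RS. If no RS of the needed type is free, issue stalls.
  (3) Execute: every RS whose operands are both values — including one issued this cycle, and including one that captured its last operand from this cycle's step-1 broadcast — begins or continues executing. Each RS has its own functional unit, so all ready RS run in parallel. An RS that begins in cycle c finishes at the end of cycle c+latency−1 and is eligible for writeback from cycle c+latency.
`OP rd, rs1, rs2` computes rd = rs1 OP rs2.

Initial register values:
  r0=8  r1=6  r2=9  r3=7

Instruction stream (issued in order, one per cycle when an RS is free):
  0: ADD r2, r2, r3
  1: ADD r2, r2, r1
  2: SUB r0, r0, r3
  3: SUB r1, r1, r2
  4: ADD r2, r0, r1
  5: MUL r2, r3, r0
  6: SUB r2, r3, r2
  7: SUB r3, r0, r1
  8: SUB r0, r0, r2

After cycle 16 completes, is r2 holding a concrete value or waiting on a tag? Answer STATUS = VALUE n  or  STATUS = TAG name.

STATUS = VALUE 0

cycle 1: issue ADD r2<-Add1 // r0:8,r1:6,r2:Add1,r3:7
cycle 2: issue ADD r2<-Add2 // r0:8,r1:6,r2:Add2,r3:7
cycle 3: CDB Add1=16; issue SUB r0<-Add1 // r0:Add1,r1:6,r2:Add2,r3:7
cycle 4: issue SUB r1<-Add3 // r0:Add1,r1:Add3,r2:Add2,r3:7
cycle 5: CDB Add1=1; issue ADD r2<-Add1 // r0:1,r1:Add3,r2:Add1,r3:7
cycle 6: CDB Add2=22; issue MUL r2<-Mul1 // r0:1,r1:Add3,r2:Mul1,r3:7
cycle 7: issue SUB r2<-Add2 // r0:1,r1:Add3,r2:Add2,r3:7
cycle 8: CDB Add3=-16; issue SUB r3<-Add3 // r0:1,r1:-16,r2:Add2,r3:Add3
cycle 9: stall // r0:1,r1:-16,r2:Add2,r3:Add3
cycle 10: CDB Add1=-15; issue SUB r0<-Add1 // r0:Add1,r1:-16,r2:Add2,r3:Add3
cycle 11: CDB Add3=17 // r0:Add1,r1:-16,r2:Add2,r3:17
cycle 12: CDB Mul1=7 // r0:Add1,r1:-16,r2:Add2,r3:17
cycle 13: - // r0:Add1,r1:-16,r2:Add2,r3:17
cycle 14: CDB Add2=0 // r0:Add1,r1:-16,r2:0,r3:17
cycle 15: - // r0:Add1,r1:-16,r2:0,r3:17
cycle 16: CDB Add1=1 // r0:1,r1:-16,r2:0,r3:17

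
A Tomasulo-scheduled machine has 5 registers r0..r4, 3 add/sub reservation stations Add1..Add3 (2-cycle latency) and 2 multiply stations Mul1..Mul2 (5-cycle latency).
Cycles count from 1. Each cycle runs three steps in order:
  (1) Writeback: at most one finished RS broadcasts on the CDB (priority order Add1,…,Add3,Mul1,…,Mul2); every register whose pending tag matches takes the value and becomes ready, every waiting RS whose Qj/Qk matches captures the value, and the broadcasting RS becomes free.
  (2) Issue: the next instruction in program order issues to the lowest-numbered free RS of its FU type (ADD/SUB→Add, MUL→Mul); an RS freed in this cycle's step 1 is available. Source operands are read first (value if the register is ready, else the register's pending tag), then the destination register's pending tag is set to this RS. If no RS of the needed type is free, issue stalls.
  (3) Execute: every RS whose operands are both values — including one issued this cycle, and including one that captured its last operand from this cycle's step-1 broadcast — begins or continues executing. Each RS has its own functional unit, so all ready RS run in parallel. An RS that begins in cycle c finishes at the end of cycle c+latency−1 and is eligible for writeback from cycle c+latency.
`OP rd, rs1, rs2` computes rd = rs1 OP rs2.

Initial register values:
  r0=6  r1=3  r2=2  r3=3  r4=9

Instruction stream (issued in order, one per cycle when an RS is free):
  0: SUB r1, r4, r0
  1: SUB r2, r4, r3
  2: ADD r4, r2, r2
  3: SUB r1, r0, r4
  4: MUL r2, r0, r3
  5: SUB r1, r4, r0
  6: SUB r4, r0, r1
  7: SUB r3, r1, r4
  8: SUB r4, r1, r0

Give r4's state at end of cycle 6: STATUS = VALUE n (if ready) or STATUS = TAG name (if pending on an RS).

  c1: issue SUB r1<-Add1  regs: r0:6,r1:Add1,r2:2,r3:3,r4:9
  c2: issue SUB r2<-Add2  regs: r0:6,r1:Add1,r2:Add2,r3:3,r4:9
  c3: CDB Add1=3; issue ADD r4<-Add1  regs: r0:6,r1:3,r2:Add2,r3:3,r4:Add1
  c4: CDB Add2=6; issue SUB r1<-Add2  regs: r0:6,r1:Add2,r2:6,r3:3,r4:Add1
  c5: issue MUL r2<-Mul1  regs: r0:6,r1:Add2,r2:Mul1,r3:3,r4:Add1
  c6: CDB Add1=12; issue SUB r1<-Add1  regs: r0:6,r1:Add1,r2:Mul1,r3:3,r4:12

STATUS = VALUE 12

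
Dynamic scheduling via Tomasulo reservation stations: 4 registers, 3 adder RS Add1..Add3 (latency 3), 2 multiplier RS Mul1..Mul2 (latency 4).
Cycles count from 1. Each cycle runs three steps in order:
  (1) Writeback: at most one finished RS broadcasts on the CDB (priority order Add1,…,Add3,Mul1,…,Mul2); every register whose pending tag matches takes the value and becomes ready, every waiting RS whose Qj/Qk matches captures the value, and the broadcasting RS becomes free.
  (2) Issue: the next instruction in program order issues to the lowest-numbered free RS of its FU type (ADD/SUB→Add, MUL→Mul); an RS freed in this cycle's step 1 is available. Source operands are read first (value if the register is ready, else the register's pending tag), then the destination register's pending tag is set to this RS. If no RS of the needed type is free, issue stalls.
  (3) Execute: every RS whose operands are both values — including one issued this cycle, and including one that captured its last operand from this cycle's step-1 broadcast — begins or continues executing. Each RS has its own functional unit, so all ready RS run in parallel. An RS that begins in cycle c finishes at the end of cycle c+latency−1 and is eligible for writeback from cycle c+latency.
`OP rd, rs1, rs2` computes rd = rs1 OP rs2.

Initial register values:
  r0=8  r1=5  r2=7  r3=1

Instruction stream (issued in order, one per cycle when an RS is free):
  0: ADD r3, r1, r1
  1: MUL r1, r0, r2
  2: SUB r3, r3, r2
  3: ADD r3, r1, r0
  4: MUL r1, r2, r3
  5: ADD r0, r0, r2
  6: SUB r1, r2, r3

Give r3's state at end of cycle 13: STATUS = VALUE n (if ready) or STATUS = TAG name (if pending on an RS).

STATUS = VALUE 64

cycle 1: issue ADD r3<-Add1 // r0:8,r1:5,r2:7,r3:Add1
cycle 2: issue MUL r1<-Mul1 // r0:8,r1:Mul1,r2:7,r3:Add1
cycle 3: issue SUB r3<-Add2 // r0:8,r1:Mul1,r2:7,r3:Add2
cycle 4: CDB Add1=10; issue ADD r3<-Add1 // r0:8,r1:Mul1,r2:7,r3:Add1
cycle 5: issue MUL r1<-Mul2 // r0:8,r1:Mul2,r2:7,r3:Add1
cycle 6: CDB Mul1=56; issue ADD r0<-Add3 // r0:Add3,r1:Mul2,r2:7,r3:Add1
cycle 7: CDB Add2=3; issue SUB r1<-Add2 // r0:Add3,r1:Add2,r2:7,r3:Add1
cycle 8: - // r0:Add3,r1:Add2,r2:7,r3:Add1
cycle 9: CDB Add1=64 // r0:Add3,r1:Add2,r2:7,r3:64
cycle 10: CDB Add3=15 // r0:15,r1:Add2,r2:7,r3:64
cycle 11: - // r0:15,r1:Add2,r2:7,r3:64
cycle 12: CDB Add2=-57 // r0:15,r1:-57,r2:7,r3:64
cycle 13: CDB Mul2=448 // r0:15,r1:-57,r2:7,r3:64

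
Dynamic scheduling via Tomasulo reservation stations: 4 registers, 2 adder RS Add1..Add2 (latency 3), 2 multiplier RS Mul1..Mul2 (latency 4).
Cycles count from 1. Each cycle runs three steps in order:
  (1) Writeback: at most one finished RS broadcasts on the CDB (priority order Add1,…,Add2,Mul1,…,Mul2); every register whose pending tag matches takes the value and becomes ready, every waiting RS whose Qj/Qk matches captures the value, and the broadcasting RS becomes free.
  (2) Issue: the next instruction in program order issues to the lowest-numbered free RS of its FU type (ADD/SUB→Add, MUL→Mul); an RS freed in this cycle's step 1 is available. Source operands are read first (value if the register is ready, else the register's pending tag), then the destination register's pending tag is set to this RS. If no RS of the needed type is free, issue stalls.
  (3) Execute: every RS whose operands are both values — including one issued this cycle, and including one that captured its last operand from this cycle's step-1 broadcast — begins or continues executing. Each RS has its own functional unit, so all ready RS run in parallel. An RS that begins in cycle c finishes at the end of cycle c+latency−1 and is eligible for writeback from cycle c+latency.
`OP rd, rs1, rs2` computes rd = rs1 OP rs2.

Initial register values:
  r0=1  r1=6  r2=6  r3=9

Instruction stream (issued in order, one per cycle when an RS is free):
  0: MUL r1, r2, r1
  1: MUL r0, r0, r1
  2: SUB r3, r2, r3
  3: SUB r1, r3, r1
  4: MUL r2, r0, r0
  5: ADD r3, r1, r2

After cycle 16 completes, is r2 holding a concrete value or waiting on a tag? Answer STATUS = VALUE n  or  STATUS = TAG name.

STATUS = VALUE 1296

  c1: issue MUL r1<-Mul1  regs: r0:1,r1:Mul1,r2:6,r3:9
  c2: issue MUL r0<-Mul2  regs: r0:Mul2,r1:Mul1,r2:6,r3:9
  c3: issue SUB r3<-Add1  regs: r0:Mul2,r1:Mul1,r2:6,r3:Add1
  c4: issue SUB r1<-Add2  regs: r0:Mul2,r1:Add2,r2:6,r3:Add1
  c5: CDB Mul1=36; issue MUL r2<-Mul1  regs: r0:Mul2,r1:Add2,r2:Mul1,r3:Add1
  c6: CDB Add1=-3; issue ADD r3<-Add1  regs: r0:Mul2,r1:Add2,r2:Mul1,r3:Add1
  c7: -  regs: r0:Mul2,r1:Add2,r2:Mul1,r3:Add1
  c8: -  regs: r0:Mul2,r1:Add2,r2:Mul1,r3:Add1
  c9: CDB Add2=-39  regs: r0:Mul2,r1:-39,r2:Mul1,r3:Add1
  c10: CDB Mul2=36  regs: r0:36,r1:-39,r2:Mul1,r3:Add1
  c11: -  regs: r0:36,r1:-39,r2:Mul1,r3:Add1
  c12: -  regs: r0:36,r1:-39,r2:Mul1,r3:Add1
  c13: -  regs: r0:36,r1:-39,r2:Mul1,r3:Add1
  c14: CDB Mul1=1296  regs: r0:36,r1:-39,r2:1296,r3:Add1
  c15: -  regs: r0:36,r1:-39,r2:1296,r3:Add1
  c16: -  regs: r0:36,r1:-39,r2:1296,r3:Add1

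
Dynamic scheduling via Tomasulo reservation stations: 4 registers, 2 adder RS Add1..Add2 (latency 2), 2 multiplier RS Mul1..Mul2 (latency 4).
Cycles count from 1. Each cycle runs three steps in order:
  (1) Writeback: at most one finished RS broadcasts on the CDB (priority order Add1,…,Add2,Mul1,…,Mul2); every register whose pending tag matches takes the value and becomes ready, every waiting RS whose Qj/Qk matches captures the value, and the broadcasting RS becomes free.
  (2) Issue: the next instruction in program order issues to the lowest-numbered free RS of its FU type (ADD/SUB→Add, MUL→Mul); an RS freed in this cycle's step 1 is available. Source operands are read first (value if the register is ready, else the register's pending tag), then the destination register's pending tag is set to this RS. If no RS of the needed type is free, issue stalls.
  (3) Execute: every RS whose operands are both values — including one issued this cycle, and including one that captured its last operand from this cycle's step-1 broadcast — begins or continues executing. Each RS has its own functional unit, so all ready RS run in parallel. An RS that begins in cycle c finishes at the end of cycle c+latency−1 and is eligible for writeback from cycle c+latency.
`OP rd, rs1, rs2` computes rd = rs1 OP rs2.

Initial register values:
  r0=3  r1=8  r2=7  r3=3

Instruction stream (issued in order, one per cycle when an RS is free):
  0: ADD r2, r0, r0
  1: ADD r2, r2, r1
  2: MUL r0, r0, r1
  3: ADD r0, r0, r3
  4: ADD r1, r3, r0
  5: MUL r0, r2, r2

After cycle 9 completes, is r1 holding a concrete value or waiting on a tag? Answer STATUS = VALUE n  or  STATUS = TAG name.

STATUS = TAG Add2

cycle 1: issue ADD r2<-Add1 // r0:3,r1:8,r2:Add1,r3:3
cycle 2: issue ADD r2<-Add2 // r0:3,r1:8,r2:Add2,r3:3
cycle 3: CDB Add1=6; issue MUL r0<-Mul1 // r0:Mul1,r1:8,r2:Add2,r3:3
cycle 4: issue ADD r0<-Add1 // r0:Add1,r1:8,r2:Add2,r3:3
cycle 5: CDB Add2=14; issue ADD r1<-Add2 // r0:Add1,r1:Add2,r2:14,r3:3
cycle 6: issue MUL r0<-Mul2 // r0:Mul2,r1:Add2,r2:14,r3:3
cycle 7: CDB Mul1=24 // r0:Mul2,r1:Add2,r2:14,r3:3
cycle 8: - // r0:Mul2,r1:Add2,r2:14,r3:3
cycle 9: CDB Add1=27 // r0:Mul2,r1:Add2,r2:14,r3:3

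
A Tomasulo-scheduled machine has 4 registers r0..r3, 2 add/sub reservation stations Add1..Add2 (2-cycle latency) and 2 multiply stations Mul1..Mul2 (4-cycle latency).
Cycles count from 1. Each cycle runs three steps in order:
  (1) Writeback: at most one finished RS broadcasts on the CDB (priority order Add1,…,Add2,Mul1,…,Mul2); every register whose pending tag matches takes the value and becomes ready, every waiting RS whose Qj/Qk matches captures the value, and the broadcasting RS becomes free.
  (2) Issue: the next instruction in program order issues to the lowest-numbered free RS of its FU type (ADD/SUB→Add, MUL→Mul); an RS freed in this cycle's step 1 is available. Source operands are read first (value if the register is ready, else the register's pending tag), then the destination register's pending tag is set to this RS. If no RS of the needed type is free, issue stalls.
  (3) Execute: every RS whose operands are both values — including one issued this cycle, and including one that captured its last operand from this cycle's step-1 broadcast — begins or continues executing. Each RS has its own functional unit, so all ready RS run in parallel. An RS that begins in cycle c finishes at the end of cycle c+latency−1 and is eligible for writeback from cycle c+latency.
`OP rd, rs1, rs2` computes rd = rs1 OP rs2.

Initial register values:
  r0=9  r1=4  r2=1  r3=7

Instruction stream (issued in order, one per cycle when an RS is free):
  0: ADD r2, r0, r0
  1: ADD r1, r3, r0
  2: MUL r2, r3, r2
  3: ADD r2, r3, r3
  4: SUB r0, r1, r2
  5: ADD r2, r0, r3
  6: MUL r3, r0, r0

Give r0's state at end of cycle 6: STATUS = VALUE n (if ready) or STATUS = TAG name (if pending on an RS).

c1: issue ADD r2<-Add1 | r0:9,r1:4,r2:Add1,r3:7
c2: issue ADD r1<-Add2 | r0:9,r1:Add2,r2:Add1,r3:7
c3: CDB Add1=18; issue MUL r2<-Mul1 | r0:9,r1:Add2,r2:Mul1,r3:7
c4: CDB Add2=16; issue ADD r2<-Add1 | r0:9,r1:16,r2:Add1,r3:7
c5: issue SUB r0<-Add2 | r0:Add2,r1:16,r2:Add1,r3:7
c6: CDB Add1=14; issue ADD r2<-Add1 | r0:Add2,r1:16,r2:Add1,r3:7

STATUS = TAG Add2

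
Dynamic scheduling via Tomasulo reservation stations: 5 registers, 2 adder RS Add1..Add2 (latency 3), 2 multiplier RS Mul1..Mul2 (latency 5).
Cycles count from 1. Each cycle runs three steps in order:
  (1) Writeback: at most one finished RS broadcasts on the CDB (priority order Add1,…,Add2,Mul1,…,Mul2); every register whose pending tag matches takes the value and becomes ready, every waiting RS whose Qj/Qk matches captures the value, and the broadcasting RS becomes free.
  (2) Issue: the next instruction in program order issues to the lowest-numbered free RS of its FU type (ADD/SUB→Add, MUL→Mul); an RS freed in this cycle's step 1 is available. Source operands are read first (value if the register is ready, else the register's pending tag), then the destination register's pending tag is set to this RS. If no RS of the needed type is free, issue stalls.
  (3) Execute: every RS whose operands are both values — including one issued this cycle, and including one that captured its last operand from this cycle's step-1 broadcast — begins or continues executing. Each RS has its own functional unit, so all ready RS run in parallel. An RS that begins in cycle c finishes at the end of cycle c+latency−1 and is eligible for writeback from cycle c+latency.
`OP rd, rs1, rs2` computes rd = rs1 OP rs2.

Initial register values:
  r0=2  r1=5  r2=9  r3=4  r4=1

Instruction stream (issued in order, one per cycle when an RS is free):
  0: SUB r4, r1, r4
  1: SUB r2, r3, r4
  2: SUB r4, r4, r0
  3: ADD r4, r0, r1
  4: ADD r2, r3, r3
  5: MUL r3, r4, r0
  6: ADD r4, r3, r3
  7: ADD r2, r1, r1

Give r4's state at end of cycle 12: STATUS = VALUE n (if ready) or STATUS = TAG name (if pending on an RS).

cycle 1: issue SUB r4<-Add1 // r0:2,r1:5,r2:9,r3:4,r4:Add1
cycle 2: issue SUB r2<-Add2 // r0:2,r1:5,r2:Add2,r3:4,r4:Add1
cycle 3: stall // r0:2,r1:5,r2:Add2,r3:4,r4:Add1
cycle 4: CDB Add1=4; issue SUB r4<-Add1 // r0:2,r1:5,r2:Add2,r3:4,r4:Add1
cycle 5: stall // r0:2,r1:5,r2:Add2,r3:4,r4:Add1
cycle 6: stall // r0:2,r1:5,r2:Add2,r3:4,r4:Add1
cycle 7: CDB Add1=2; issue ADD r4<-Add1 // r0:2,r1:5,r2:Add2,r3:4,r4:Add1
cycle 8: CDB Add2=0; issue ADD r2<-Add2 // r0:2,r1:5,r2:Add2,r3:4,r4:Add1
cycle 9: issue MUL r3<-Mul1 // r0:2,r1:5,r2:Add2,r3:Mul1,r4:Add1
cycle 10: CDB Add1=7; issue ADD r4<-Add1 // r0:2,r1:5,r2:Add2,r3:Mul1,r4:Add1
cycle 11: CDB Add2=8; issue ADD r2<-Add2 // r0:2,r1:5,r2:Add2,r3:Mul1,r4:Add1
cycle 12: - // r0:2,r1:5,r2:Add2,r3:Mul1,r4:Add1

STATUS = TAG Add1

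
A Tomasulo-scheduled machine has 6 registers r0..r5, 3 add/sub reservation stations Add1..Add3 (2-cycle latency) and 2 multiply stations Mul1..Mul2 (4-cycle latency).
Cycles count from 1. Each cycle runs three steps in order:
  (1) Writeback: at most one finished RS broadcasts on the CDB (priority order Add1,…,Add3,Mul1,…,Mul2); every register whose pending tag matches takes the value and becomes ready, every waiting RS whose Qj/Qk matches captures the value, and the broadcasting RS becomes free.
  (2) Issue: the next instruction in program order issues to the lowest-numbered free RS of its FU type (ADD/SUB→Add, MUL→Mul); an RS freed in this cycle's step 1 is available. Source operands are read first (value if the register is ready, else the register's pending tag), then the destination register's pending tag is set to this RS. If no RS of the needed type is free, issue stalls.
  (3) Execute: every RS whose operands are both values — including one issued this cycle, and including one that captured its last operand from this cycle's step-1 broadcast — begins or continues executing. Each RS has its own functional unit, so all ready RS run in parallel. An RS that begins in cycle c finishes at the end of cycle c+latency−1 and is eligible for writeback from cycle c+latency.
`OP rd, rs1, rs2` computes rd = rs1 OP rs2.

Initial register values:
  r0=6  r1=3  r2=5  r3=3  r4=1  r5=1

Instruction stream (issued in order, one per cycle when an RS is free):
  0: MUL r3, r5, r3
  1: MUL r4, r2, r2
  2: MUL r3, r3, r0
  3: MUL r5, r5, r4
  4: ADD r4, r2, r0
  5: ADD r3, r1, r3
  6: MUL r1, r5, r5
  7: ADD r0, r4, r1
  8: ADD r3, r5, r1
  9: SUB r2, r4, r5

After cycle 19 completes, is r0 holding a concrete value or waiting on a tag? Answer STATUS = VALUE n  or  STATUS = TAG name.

STATUS = VALUE 636

c1: issue MUL r3<-Mul1 | r0:6,r1:3,r2:5,r3:Mul1,r4:1,r5:1
c2: issue MUL r4<-Mul2 | r0:6,r1:3,r2:5,r3:Mul1,r4:Mul2,r5:1
c3: stall | r0:6,r1:3,r2:5,r3:Mul1,r4:Mul2,r5:1
c4: stall | r0:6,r1:3,r2:5,r3:Mul1,r4:Mul2,r5:1
c5: CDB Mul1=3; issue MUL r3<-Mul1 | r0:6,r1:3,r2:5,r3:Mul1,r4:Mul2,r5:1
c6: CDB Mul2=25; issue MUL r5<-Mul2 | r0:6,r1:3,r2:5,r3:Mul1,r4:25,r5:Mul2
c7: issue ADD r4<-Add1 | r0:6,r1:3,r2:5,r3:Mul1,r4:Add1,r5:Mul2
c8: issue ADD r3<-Add2 | r0:6,r1:3,r2:5,r3:Add2,r4:Add1,r5:Mul2
c9: CDB Add1=11; stall | r0:6,r1:3,r2:5,r3:Add2,r4:11,r5:Mul2
c10: CDB Mul1=18; issue MUL r1<-Mul1 | r0:6,r1:Mul1,r2:5,r3:Add2,r4:11,r5:Mul2
c11: CDB Mul2=25; issue ADD r0<-Add1 | r0:Add1,r1:Mul1,r2:5,r3:Add2,r4:11,r5:25
c12: CDB Add2=21; issue ADD r3<-Add2 | r0:Add1,r1:Mul1,r2:5,r3:Add2,r4:11,r5:25
c13: issue SUB r2<-Add3 | r0:Add1,r1:Mul1,r2:Add3,r3:Add2,r4:11,r5:25
c14: - | r0:Add1,r1:Mul1,r2:Add3,r3:Add2,r4:11,r5:25
c15: CDB Add3=-14 | r0:Add1,r1:Mul1,r2:-14,r3:Add2,r4:11,r5:25
c16: CDB Mul1=625 | r0:Add1,r1:625,r2:-14,r3:Add2,r4:11,r5:25
c17: - | r0:Add1,r1:625,r2:-14,r3:Add2,r4:11,r5:25
c18: CDB Add1=636 | r0:636,r1:625,r2:-14,r3:Add2,r4:11,r5:25
c19: CDB Add2=650 | r0:636,r1:625,r2:-14,r3:650,r4:11,r5:25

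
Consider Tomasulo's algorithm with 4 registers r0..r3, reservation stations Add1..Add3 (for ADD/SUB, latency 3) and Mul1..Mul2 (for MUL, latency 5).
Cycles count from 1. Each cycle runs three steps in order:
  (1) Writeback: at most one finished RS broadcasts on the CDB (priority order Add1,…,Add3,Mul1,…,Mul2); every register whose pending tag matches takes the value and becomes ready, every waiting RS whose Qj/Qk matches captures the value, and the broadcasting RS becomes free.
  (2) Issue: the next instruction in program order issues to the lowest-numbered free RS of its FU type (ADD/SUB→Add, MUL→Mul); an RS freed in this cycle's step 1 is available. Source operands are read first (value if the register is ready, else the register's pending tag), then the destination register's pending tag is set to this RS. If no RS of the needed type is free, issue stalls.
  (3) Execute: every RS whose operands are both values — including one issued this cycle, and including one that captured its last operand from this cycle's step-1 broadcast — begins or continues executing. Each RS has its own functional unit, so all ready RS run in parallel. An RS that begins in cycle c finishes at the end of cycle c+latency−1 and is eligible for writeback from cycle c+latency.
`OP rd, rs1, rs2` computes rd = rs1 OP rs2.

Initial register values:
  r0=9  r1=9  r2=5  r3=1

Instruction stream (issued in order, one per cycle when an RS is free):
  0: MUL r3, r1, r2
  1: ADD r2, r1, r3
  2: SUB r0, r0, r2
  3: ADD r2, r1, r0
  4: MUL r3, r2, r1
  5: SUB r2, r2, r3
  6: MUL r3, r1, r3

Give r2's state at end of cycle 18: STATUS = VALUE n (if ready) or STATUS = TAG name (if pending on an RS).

STATUS = TAG Add1

c1: issue MUL r3<-Mul1 | r0:9,r1:9,r2:5,r3:Mul1
c2: issue ADD r2<-Add1 | r0:9,r1:9,r2:Add1,r3:Mul1
c3: issue SUB r0<-Add2 | r0:Add2,r1:9,r2:Add1,r3:Mul1
c4: issue ADD r2<-Add3 | r0:Add2,r1:9,r2:Add3,r3:Mul1
c5: issue MUL r3<-Mul2 | r0:Add2,r1:9,r2:Add3,r3:Mul2
c6: CDB Mul1=45; stall | r0:Add2,r1:9,r2:Add3,r3:Mul2
c7: stall | r0:Add2,r1:9,r2:Add3,r3:Mul2
c8: stall | r0:Add2,r1:9,r2:Add3,r3:Mul2
c9: CDB Add1=54; issue SUB r2<-Add1 | r0:Add2,r1:9,r2:Add1,r3:Mul2
c10: issue MUL r3<-Mul1 | r0:Add2,r1:9,r2:Add1,r3:Mul1
c11: - | r0:Add2,r1:9,r2:Add1,r3:Mul1
c12: CDB Add2=-45 | r0:-45,r1:9,r2:Add1,r3:Mul1
c13: - | r0:-45,r1:9,r2:Add1,r3:Mul1
c14: - | r0:-45,r1:9,r2:Add1,r3:Mul1
c15: CDB Add3=-36 | r0:-45,r1:9,r2:Add1,r3:Mul1
c16: - | r0:-45,r1:9,r2:Add1,r3:Mul1
c17: - | r0:-45,r1:9,r2:Add1,r3:Mul1
c18: - | r0:-45,r1:9,r2:Add1,r3:Mul1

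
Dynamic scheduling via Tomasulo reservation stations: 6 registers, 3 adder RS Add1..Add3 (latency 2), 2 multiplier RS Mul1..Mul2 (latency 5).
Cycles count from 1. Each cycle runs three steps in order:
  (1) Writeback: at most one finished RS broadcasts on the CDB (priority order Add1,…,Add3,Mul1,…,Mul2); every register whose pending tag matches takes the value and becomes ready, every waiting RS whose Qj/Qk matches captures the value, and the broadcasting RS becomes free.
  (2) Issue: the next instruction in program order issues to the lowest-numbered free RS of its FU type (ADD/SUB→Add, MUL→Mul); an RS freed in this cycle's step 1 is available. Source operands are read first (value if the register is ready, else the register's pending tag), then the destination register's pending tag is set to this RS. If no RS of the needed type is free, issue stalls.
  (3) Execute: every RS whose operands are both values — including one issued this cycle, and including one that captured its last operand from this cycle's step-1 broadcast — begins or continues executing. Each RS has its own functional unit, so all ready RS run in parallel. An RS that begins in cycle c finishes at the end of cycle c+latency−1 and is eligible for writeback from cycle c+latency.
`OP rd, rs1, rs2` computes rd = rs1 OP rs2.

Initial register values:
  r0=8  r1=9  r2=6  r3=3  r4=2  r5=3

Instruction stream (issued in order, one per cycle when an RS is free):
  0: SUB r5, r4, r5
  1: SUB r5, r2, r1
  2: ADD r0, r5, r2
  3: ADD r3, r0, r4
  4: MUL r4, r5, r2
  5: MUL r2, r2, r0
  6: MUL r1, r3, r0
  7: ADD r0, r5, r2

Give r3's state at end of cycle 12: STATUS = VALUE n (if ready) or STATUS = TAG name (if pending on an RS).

c1: issue SUB r5<-Add1 | r0:8,r1:9,r2:6,r3:3,r4:2,r5:Add1
c2: issue SUB r5<-Add2 | r0:8,r1:9,r2:6,r3:3,r4:2,r5:Add2
c3: CDB Add1=-1; issue ADD r0<-Add1 | r0:Add1,r1:9,r2:6,r3:3,r4:2,r5:Add2
c4: CDB Add2=-3; issue ADD r3<-Add2 | r0:Add1,r1:9,r2:6,r3:Add2,r4:2,r5:-3
c5: issue MUL r4<-Mul1 | r0:Add1,r1:9,r2:6,r3:Add2,r4:Mul1,r5:-3
c6: CDB Add1=3; issue MUL r2<-Mul2 | r0:3,r1:9,r2:Mul2,r3:Add2,r4:Mul1,r5:-3
c7: stall | r0:3,r1:9,r2:Mul2,r3:Add2,r4:Mul1,r5:-3
c8: CDB Add2=5; stall | r0:3,r1:9,r2:Mul2,r3:5,r4:Mul1,r5:-3
c9: stall | r0:3,r1:9,r2:Mul2,r3:5,r4:Mul1,r5:-3
c10: CDB Mul1=-18; issue MUL r1<-Mul1 | r0:3,r1:Mul1,r2:Mul2,r3:5,r4:-18,r5:-3
c11: CDB Mul2=18; issue ADD r0<-Add1 | r0:Add1,r1:Mul1,r2:18,r3:5,r4:-18,r5:-3
c12: - | r0:Add1,r1:Mul1,r2:18,r3:5,r4:-18,r5:-3

STATUS = VALUE 5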